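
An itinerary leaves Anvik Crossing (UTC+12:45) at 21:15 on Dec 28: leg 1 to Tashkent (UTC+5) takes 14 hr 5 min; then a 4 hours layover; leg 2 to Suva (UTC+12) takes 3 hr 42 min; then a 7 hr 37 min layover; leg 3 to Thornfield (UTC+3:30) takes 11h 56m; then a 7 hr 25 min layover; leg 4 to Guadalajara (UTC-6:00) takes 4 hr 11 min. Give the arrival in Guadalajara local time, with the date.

07:26 on December 30

Convert departure to UTC: 21:15 − 12:45 = 08:30 UTC on Dec 28.
Add 14 hours and 5 minutes leg 1 → 22:35 UTC.
Add 4 hours layover in Tashkent → 02:35 UTC (Dec 29).
Add 3 hours and 42 minutes leg 2 → 06:17 UTC.
Add 7 hours and 37 minutes layover in Suva → 13:54 UTC.
Add 11 hours and 56 minutes leg 3 → 01:50 UTC (Dec 30).
Add 7 hours and 25 minutes layover in Thornfield → 09:15 UTC.
Add 4 hours 11 minutes leg 4 → 13:26 UTC.
Guadalajara is UTC−6:00, so local arrival = 13:26 − 6:00 = 07:26 on Dec 30.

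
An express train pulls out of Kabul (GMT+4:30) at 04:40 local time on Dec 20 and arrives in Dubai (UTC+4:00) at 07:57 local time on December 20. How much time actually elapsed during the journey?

3 hours 47 minutes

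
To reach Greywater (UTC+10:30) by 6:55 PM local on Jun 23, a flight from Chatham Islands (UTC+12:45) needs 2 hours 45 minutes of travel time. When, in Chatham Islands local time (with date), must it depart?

Target arrival in UTC: 6:55 PM − 10:30 = 8:25 AM on Jun 23.
Subtract 2 hours and 45 minutes → departure 5:40 AM UTC on Jun 23.
Chatham Islands is UTC+12:45: 5:40 AM + 12:45 = 6:25 PM on Jun 23.

6:25 PM on June 23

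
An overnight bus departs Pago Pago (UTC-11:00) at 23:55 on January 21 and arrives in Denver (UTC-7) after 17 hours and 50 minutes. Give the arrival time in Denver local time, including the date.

21:45 on January 22

Convert departure to UTC: 23:55 + 11:00 = 10:55 UTC on Jan 22.
Add 17 hours and 50 minutes travel time → 04:45 UTC (Jan 23).
Denver is UTC−7:00, so local arrival = 04:45 − 7:00 = 21:45 on Jan 22.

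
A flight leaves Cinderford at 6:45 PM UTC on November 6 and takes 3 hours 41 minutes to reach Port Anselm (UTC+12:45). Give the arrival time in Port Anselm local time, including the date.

11:11 AM on Nov 7

Departure is given in UTC: 6:45 PM on Nov 6.
Add 3 hours and 41 minutes → 10:26 PM UTC.
Port Anselm is UTC+12:45: 10:26 PM + 12:45 = 11:11 AM on Nov 7.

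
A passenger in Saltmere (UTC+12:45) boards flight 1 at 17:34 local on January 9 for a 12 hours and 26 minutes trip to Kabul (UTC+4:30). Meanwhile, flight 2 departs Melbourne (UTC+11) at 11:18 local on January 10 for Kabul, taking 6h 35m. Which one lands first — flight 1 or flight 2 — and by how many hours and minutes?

Flight 1 in UTC: 17:34 − 12:45 = 04:49 on Jan 9.
+12 hours 26 minutes → arrive 17:15 UTC on Jan 9.
Flight 2 in UTC: 11:18 − 11:00 = 00:18 on Jan 10.
+6 hours 35 minutes → arrive 06:53 UTC on Jan 10.
Flight 1 lands earlier by 13 hours 38 minutes.

the first, by 13 hours 38 minutes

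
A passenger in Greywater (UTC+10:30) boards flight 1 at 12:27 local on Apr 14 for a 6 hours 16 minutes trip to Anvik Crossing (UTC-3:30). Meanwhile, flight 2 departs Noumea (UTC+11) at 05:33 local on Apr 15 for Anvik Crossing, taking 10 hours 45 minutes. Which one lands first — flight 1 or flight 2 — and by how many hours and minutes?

the first, by 21 hours 5 minutes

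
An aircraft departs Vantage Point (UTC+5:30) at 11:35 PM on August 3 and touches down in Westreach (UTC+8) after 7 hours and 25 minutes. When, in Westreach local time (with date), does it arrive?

9:30 AM on August 4

Westreach is 2:30 ahead of Vantage Point.
After 7 hours and 25 minutes it is 7:00 AM (Aug 4) in Vantage Point.
Shift by the zone difference: 7:00 AM + 2:30 = 9:30 AM on Aug 4 in Westreach.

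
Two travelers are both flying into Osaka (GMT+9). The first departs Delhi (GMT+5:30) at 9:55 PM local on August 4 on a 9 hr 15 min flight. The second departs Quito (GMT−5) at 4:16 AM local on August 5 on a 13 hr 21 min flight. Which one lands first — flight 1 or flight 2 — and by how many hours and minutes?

Flight 1 in UTC: 9:55 PM − 5:30 = 4:25 PM on Aug 4.
+9 hours and 15 minutes → arrive 1:40 AM UTC on Aug 5.
Flight 2 in UTC: 4:16 AM + 5:00 = 9:16 AM on Aug 5.
+13 hours 21 minutes → arrive 10:37 PM UTC on Aug 5.
Flight 1 lands earlier by 20 hours 57 minutes.

the first, by 20 hours 57 minutes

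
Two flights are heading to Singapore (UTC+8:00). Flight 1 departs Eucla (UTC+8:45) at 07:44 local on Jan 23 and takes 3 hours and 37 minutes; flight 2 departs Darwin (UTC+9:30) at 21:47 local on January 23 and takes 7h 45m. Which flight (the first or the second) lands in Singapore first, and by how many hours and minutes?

Flight 1 in UTC: 07:44 − 8:45 = 22:59 on Jan 22.
+3 hours and 37 minutes → arrive 02:36 UTC on Jan 23.
Flight 2 in UTC: 21:47 − 9:30 = 12:17 on Jan 23.
+7 hours 45 minutes → arrive 20:02 UTC on Jan 23.
Flight 1 lands earlier by 17 hours 26 minutes.

the first, by 17 hours 26 minutes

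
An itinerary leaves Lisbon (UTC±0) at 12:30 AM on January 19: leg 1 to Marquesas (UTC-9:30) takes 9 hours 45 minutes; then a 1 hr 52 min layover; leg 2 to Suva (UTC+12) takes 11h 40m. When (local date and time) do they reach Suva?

Lisbon is at UTC+0, so departure is already 12:30 AM UTC on Jan 19.
Add 9 hours and 45 minutes leg 1 → 10:15 AM UTC.
Add 1 hour and 52 minutes layover in Marquesas → 12:07 PM UTC.
Add 11 hours and 40 minutes leg 2 → 11:47 PM UTC.
Suva is UTC+12:00, so local arrival = 11:47 PM + 12:00 = 11:47 AM on Jan 20.

11:47 AM on January 20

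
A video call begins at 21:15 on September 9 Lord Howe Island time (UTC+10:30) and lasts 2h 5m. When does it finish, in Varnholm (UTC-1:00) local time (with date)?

Convert start to UTC: 21:15 − 10:30 = 10:45 UTC on Sep 9.
Add 2 hours and 5 minutes duration → 12:50 UTC.
Varnholm is UTC−1:00, so local end time = 12:50 − 1:00 = 11:50 on Sep 9.

11:50 on September 9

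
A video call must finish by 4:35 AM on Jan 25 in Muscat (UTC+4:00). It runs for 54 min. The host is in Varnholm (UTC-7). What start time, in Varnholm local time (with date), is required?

4:41 PM on January 24

Target end time in UTC: 4:35 AM − 4:00 = 12:35 AM on Jan 25.
Subtract 54 minutes → start 11:41 PM UTC on Jan 24.
Varnholm is UTC−7:00: 11:41 PM − 7:00 = 4:41 PM on Jan 24.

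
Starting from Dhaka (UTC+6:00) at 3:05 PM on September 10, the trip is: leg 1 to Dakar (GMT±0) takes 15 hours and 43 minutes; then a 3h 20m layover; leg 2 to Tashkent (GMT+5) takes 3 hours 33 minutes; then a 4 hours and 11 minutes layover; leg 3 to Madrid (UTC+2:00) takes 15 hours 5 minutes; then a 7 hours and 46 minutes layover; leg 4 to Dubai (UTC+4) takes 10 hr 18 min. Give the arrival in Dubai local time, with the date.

Convert departure to UTC: 3:05 PM − 6:00 = 9:05 AM UTC on Sep 10.
Add 15 hours and 43 minutes leg 1 → 12:48 AM UTC (Sep 11).
Add 3 hours and 20 minutes layover in Dakar → 4:08 AM UTC.
Add 3 hours 33 minutes leg 2 → 7:41 AM UTC.
Add 4 hours 11 minutes layover in Tashkent → 11:52 AM UTC.
Add 15 hours and 5 minutes leg 3 → 2:57 AM UTC (Sep 12).
Add 7 hours and 46 minutes layover in Madrid → 10:43 AM UTC.
Add 10 hours and 18 minutes leg 4 → 9:01 PM UTC.
Dubai is UTC+4:00, so local arrival = 9:01 PM + 4:00 = 1:01 AM on Sep 13.

1:01 AM on September 13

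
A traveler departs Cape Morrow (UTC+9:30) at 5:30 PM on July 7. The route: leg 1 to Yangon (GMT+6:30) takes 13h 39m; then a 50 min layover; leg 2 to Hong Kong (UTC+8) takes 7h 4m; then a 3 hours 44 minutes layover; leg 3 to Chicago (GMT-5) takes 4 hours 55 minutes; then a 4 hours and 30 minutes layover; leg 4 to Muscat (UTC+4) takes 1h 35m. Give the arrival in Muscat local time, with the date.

12:17 AM on Jul 9

Convert departure to UTC: 5:30 PM − 9:30 = 8:00 AM UTC on Jul 7.
Add 13 hours and 39 minutes leg 1 → 9:39 PM UTC.
Add 50 minutes layover in Yangon → 10:29 PM UTC.
Add 7 hours and 4 minutes leg 2 → 5:33 AM UTC (Jul 8).
Add 3 hours 44 minutes layover in Hong Kong → 9:17 AM UTC.
Add 4 hours 55 minutes leg 3 → 2:12 PM UTC.
Add 4 hours and 30 minutes layover in Chicago → 6:42 PM UTC.
Add 1 hour and 35 minutes leg 4 → 8:17 PM UTC.
Muscat is UTC+4:00, so local arrival = 8:17 PM + 4:00 = 12:17 AM on Jul 9.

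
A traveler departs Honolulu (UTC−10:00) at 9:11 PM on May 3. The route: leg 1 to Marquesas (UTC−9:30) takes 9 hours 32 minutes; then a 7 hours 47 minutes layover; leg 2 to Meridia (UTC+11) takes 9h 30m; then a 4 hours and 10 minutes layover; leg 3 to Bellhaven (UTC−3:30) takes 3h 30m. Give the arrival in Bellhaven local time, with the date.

Convert departure to UTC: 9:11 PM + 10:00 = 7:11 AM UTC on May 4.
Add 9 hours and 32 minutes leg 1 → 4:43 PM UTC.
Add 7 hours and 47 minutes layover in Marquesas → 12:30 AM UTC (May 5).
Add 9 hours 30 minutes leg 2 → 10:00 AM UTC.
Add 4 hours 10 minutes layover in Meridia → 2:10 PM UTC.
Add 3 hours 30 minutes leg 3 → 5:40 PM UTC.
Bellhaven is UTC−3:30, so local arrival = 5:40 PM − 3:30 = 2:10 PM on May 5.

2:10 PM on May 5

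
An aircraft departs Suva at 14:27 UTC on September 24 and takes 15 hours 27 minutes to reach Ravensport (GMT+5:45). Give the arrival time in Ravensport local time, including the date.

11:39 on September 25

Departure is given in UTC: 14:27 on Sep 24.
Add 15 hours and 27 minutes → 05:54 UTC (Sep 25).
Ravensport is UTC+5:45: 05:54 + 5:45 = 11:39 on Sep 25.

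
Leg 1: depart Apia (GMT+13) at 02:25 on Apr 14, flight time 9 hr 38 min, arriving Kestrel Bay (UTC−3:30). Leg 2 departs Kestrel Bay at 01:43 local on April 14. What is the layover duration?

6 hours 10 minutes

Convert departure to UTC: 02:25 − 13:00 = 13:25 UTC on Apr 13.
Add 9 hours and 38 minutes flight time → 23:03 UTC.
Kestrel Bay is UTC−3:30, so local arrival = 23:03 − 3:30 = 19:33 on Apr 13.
Layover = 01:43 − 19:33 (+1 day) = 6 hours 10 minutes.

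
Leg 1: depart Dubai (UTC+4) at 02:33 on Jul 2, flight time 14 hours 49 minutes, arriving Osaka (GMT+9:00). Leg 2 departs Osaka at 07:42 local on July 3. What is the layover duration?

Convert departure to UTC: 02:33 − 4:00 = 22:33 UTC on Jul 1.
Add 14 hours 49 minutes flight time → 13:22 UTC (Jul 2).
Osaka is UTC+9:00, so local arrival = 13:22 + 9:00 = 22:22 on Jul 2.
Layover = 07:42 − 22:22 (+1 day) = 9 hours 20 minutes.

9 hours 20 minutes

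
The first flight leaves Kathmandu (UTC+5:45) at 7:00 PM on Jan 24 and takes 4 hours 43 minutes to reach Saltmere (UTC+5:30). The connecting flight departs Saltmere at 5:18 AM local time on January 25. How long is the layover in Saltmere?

5 hours 50 minutes

Convert departure to UTC: 7:00 PM − 5:45 = 1:15 PM UTC on Jan 24.
Add 4 hours 43 minutes flight time → 5:58 PM UTC.
Saltmere is UTC+5:30, so local arrival = 5:58 PM + 5:30 = 11:28 PM on Jan 24.
Layover = 5:18 AM − 11:28 PM (+1 day) = 5 hours 50 minutes.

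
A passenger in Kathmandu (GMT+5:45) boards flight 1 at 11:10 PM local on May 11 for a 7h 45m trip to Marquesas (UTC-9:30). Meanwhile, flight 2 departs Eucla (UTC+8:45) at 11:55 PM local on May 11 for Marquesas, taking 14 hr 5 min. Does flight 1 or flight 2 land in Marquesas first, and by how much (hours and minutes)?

the first, by 4 hours 5 minutes

Flight 1 in UTC: 11:10 PM − 5:45 = 5:25 PM on May 11.
+7 hours and 45 minutes → arrive 1:10 AM UTC on May 12.
Flight 2 in UTC: 11:55 PM − 8:45 = 3:10 PM on May 11.
+14 hours and 5 minutes → arrive 5:15 AM UTC on May 12.
Flight 1 lands earlier by 4 hours 5 minutes.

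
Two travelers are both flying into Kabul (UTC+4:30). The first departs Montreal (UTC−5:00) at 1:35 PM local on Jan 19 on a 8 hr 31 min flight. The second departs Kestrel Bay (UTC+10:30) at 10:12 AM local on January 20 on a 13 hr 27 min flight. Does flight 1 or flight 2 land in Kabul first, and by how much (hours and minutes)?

the first, by 10 hours 3 minutes

Flight 1 in UTC: 1:35 PM + 5:00 = 6:35 PM on Jan 19.
+8 hours 31 minutes → arrive 3:06 AM UTC on Jan 20.
Flight 2 in UTC: 10:12 AM − 10:30 = 11:42 PM on Jan 19.
+13 hours 27 minutes → arrive 1:09 PM UTC on Jan 20.
Flight 1 lands earlier by 10 hours 3 minutes.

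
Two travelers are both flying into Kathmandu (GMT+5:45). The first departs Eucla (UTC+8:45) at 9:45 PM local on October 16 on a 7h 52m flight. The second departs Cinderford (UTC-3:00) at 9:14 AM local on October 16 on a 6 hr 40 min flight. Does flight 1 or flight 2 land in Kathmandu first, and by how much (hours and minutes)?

the second, by 1 hour 58 minutes

Flight 1 in UTC: 9:45 PM − 8:45 = 1:00 PM on Oct 16.
+7 hours 52 minutes → arrive 8:52 PM UTC on Oct 16.
Flight 2 in UTC: 9:14 AM + 3:00 = 12:14 PM on Oct 16.
+6 hours and 40 minutes → arrive 6:54 PM UTC on Oct 16.
Flight 2 lands earlier by 1 hour 58 minutes.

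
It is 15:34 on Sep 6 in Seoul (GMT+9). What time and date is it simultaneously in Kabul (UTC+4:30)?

11:04 on Sep 6

In UTC: 15:34 − 9:00 = 06:34 on Sep 6.
Kabul is UTC+4:30: 06:34 + 4:30 = 11:04 on Sep 6.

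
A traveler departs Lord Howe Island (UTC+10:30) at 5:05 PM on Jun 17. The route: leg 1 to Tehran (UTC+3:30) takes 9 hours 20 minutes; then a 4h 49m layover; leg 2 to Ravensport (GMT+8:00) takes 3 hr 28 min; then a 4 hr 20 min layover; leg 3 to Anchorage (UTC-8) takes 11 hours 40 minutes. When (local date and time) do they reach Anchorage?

8:12 AM on June 18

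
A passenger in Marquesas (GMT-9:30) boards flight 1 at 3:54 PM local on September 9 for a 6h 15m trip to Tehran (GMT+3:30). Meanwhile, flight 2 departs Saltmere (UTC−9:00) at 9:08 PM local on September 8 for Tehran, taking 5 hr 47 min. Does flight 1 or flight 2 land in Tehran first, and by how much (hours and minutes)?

the second, by 19 hours 44 minutes

Flight 1 in UTC: 3:54 PM + 9:30 = 1:24 AM on Sep 10.
+6 hours 15 minutes → arrive 7:39 AM UTC on Sep 10.
Flight 2 in UTC: 9:08 PM + 9:00 = 6:08 AM on Sep 9.
+5 hours and 47 minutes → arrive 11:55 AM UTC on Sep 9.
Flight 2 lands earlier by 19 hours 44 minutes.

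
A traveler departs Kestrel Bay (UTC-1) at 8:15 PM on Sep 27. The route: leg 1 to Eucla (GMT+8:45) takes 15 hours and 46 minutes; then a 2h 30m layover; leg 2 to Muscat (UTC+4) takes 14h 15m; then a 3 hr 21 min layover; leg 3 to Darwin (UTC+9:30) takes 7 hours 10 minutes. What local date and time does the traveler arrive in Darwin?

Convert departure to UTC: 8:15 PM + 1:00 = 9:15 PM UTC on Sep 27.
Add 15 hours 46 minutes leg 1 → 1:01 PM UTC (Sep 28).
Add 2 hours 30 minutes layover in Eucla → 3:31 PM UTC.
Add 14 hours and 15 minutes leg 2 → 5:46 AM UTC (Sep 29).
Add 3 hours 21 minutes layover in Muscat → 9:07 AM UTC.
Add 7 hours 10 minutes leg 3 → 4:17 PM UTC.
Darwin is UTC+9:30, so local arrival = 4:17 PM + 9:30 = 1:47 AM on Sep 30.

1:47 AM on Sep 30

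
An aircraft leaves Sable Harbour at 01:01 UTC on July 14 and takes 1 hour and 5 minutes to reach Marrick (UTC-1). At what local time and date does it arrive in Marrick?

01:06 on July 14

Departure is given in UTC: 01:01 on Jul 14.
Add 1 hour 5 minutes → 02:06 UTC.
Marrick is UTC−1:00: 02:06 − 1:00 = 01:06 on Jul 14.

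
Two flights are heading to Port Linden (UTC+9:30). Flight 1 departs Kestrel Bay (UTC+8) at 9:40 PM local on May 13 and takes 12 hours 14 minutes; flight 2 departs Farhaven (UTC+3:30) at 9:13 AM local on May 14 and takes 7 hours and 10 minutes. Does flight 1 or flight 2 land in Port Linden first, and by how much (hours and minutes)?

the first, by 10 hours 59 minutes

Flight 1 in UTC: 9:40 PM − 8:00 = 1:40 PM on May 13.
+12 hours 14 minutes → arrive 1:54 AM UTC on May 14.
Flight 2 in UTC: 9:13 AM − 3:30 = 5:43 AM on May 14.
+7 hours and 10 minutes → arrive 12:53 PM UTC on May 14.
Flight 1 lands earlier by 10 hours 59 minutes.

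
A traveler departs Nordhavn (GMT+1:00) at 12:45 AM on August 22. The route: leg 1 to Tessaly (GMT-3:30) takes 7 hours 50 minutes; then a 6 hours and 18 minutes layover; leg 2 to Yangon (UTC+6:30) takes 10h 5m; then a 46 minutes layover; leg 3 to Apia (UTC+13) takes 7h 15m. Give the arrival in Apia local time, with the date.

Convert departure to UTC: 12:45 AM − 1:00 = 11:45 PM UTC on Aug 21.
Add 7 hours and 50 minutes leg 1 → 7:35 AM UTC (Aug 22).
Add 6 hours and 18 minutes layover in Tessaly → 1:53 PM UTC.
Add 10 hours and 5 minutes leg 2 → 11:58 PM UTC.
Add 46 minutes layover in Yangon → 12:44 AM UTC (Aug 23).
Add 7 hours 15 minutes leg 3 → 7:59 AM UTC.
Apia is UTC+13:00, so local arrival = 7:59 AM + 13:00 = 8:59 PM on Aug 23.

8:59 PM on August 23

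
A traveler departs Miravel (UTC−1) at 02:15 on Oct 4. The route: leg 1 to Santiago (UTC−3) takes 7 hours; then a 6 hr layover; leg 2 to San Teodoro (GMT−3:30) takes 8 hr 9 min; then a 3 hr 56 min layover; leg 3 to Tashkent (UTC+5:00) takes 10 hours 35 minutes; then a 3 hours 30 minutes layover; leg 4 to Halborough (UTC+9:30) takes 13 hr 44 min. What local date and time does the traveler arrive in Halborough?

17:39 on October 6

Convert departure to UTC: 02:15 + 1:00 = 03:15 UTC on Oct 4.
Add 7 hours leg 1 → 10:15 UTC.
Add 6 hours layover in Santiago → 16:15 UTC.
Add 8 hours and 9 minutes leg 2 → 00:24 UTC (Oct 5).
Add 3 hours and 56 minutes layover in San Teodoro → 04:20 UTC.
Add 10 hours and 35 minutes leg 3 → 14:55 UTC.
Add 3 hours and 30 minutes layover in Tashkent → 18:25 UTC.
Add 13 hours and 44 minutes leg 4 → 08:09 UTC (Oct 6).
Halborough is UTC+9:30, so local arrival = 08:09 + 9:30 = 17:39 on Oct 6.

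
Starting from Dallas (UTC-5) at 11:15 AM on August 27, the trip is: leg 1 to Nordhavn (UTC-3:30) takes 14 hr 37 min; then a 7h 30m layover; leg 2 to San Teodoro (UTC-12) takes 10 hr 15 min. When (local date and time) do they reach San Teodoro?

12:37 PM on Aug 28

Convert departure to UTC: 11:15 AM + 5:00 = 4:15 PM UTC on Aug 27.
Add 14 hours 37 minutes leg 1 → 6:52 AM UTC (Aug 28).
Add 7 hours 30 minutes layover in Nordhavn → 2:22 PM UTC.
Add 10 hours and 15 minutes leg 2 → 12:37 AM UTC (Aug 29).
San Teodoro is UTC−12:00, so local arrival = 12:37 AM − 12:00 = 12:37 PM on Aug 28.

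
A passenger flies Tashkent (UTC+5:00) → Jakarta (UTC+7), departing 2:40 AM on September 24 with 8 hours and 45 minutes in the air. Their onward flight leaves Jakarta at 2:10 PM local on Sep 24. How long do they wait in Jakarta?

Convert departure to UTC: 2:40 AM − 5:00 = 9:40 PM UTC on Sep 23.
Add 8 hours and 45 minutes flight time → 6:25 AM UTC (Sep 24).
Jakarta is UTC+7:00, so local arrival = 6:25 AM + 7:00 = 1:25 PM on Sep 24.
Layover = 2:10 PM − 1:25 PM = 45 minutes.

45 minutes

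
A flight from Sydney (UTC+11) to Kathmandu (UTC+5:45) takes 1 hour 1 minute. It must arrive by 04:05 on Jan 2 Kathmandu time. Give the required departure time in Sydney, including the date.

08:19 on Jan 2

Target arrival in UTC: 04:05 − 5:45 = 22:20 on Jan 1.
Subtract 1 hour 1 minute → departure 21:19 UTC on Jan 1.
Sydney is UTC+11:00: 21:19 + 11:00 = 08:19 on Jan 2.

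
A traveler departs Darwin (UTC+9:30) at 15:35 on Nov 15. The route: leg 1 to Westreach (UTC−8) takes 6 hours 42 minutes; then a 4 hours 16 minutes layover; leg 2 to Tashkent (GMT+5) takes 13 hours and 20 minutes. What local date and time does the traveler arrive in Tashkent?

11:23 on Nov 16

Convert departure to UTC: 15:35 − 9:30 = 06:05 UTC on Nov 15.
Add 6 hours and 42 minutes leg 1 → 12:47 UTC.
Add 4 hours 16 minutes layover in Westreach → 17:03 UTC.
Add 13 hours 20 minutes leg 2 → 06:23 UTC (Nov 16).
Tashkent is UTC+5:00, so local arrival = 06:23 + 5:00 = 11:23 on Nov 16.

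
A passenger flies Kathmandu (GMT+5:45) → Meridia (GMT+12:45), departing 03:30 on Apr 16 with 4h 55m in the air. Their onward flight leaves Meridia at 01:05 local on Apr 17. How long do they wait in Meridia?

9 hours 40 minutes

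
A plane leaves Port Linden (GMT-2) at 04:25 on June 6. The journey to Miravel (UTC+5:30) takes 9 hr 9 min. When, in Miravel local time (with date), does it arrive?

Convert departure to UTC: 04:25 + 2:00 = 06:25 UTC on Jun 6.
Add 9 hours and 9 minutes travel time → 15:34 UTC.
Miravel is UTC+5:30, so local arrival = 15:34 + 5:30 = 21:04 on Jun 6.

21:04 on June 6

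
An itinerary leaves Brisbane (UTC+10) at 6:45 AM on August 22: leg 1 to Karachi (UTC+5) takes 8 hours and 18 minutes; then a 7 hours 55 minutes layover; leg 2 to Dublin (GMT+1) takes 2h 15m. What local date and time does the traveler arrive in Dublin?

4:13 PM on August 22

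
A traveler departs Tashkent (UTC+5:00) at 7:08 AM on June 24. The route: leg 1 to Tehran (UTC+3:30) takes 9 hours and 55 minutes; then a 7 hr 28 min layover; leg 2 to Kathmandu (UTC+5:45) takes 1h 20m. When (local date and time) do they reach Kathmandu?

2:36 AM on June 25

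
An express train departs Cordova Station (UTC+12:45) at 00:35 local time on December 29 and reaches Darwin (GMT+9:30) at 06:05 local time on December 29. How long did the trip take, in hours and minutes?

Departure in UTC: 00:35 − 12:45 = 11:50 on Dec 28.
Arrival in UTC: 06:05 − 9:30 = 20:35 on Dec 28.
Elapsed = 20:35 − 11:50 = 8 hours 45 minutes.

8 hours 45 minutes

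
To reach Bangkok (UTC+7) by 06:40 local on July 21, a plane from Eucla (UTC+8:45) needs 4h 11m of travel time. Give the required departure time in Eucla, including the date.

04:14 on July 21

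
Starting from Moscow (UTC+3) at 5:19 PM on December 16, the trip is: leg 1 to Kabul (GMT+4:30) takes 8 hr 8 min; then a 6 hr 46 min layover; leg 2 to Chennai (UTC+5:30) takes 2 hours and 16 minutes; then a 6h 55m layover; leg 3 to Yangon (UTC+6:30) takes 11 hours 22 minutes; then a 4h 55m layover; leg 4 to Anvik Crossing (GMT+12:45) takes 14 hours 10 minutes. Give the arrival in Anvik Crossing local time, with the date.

9:36 AM on December 19

Convert departure to UTC: 5:19 PM − 3:00 = 2:19 PM UTC on Dec 16.
Add 8 hours and 8 minutes leg 1 → 10:27 PM UTC.
Add 6 hours 46 minutes layover in Kabul → 5:13 AM UTC (Dec 17).
Add 2 hours 16 minutes leg 2 → 7:29 AM UTC.
Add 6 hours and 55 minutes layover in Chennai → 2:24 PM UTC.
Add 11 hours 22 minutes leg 3 → 1:46 AM UTC (Dec 18).
Add 4 hours and 55 minutes layover in Yangon → 6:41 AM UTC.
Add 14 hours and 10 minutes leg 4 → 8:51 PM UTC.
Anvik Crossing is UTC+12:45, so local arrival = 8:51 PM + 12:45 = 9:36 AM on Dec 19.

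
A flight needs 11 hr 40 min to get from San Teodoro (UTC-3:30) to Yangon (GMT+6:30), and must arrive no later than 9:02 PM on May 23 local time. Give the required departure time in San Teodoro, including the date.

11:22 PM on May 22

Target arrival in UTC: 9:02 PM − 6:30 = 2:32 PM on May 23.
Subtract 11 hours 40 minutes → departure 2:52 AM UTC on May 23.
San Teodoro is UTC−3:30: 2:52 AM − 3:30 = 11:22 PM on May 22.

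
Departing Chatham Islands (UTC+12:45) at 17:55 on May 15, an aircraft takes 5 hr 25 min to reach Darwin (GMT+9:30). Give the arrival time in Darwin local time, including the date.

Convert departure to UTC: 17:55 − 12:45 = 05:10 UTC on May 15.
Add 5 hours and 25 minutes travel time → 10:35 UTC.
Darwin is UTC+9:30, so local arrival = 10:35 + 9:30 = 20:05 on May 15.

20:05 on May 15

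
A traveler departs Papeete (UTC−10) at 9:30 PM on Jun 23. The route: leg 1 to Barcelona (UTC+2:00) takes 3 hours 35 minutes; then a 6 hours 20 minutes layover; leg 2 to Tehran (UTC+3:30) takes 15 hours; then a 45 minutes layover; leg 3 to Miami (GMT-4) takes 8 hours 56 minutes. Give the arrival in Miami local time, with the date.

Convert departure to UTC: 9:30 PM + 10:00 = 7:30 AM UTC on Jun 24.
Add 3 hours 35 minutes leg 1 → 11:05 AM UTC.
Add 6 hours and 20 minutes layover in Barcelona → 5:25 PM UTC.
Add 15 hours leg 2 → 8:25 AM UTC (Jun 25).
Add 45 minutes layover in Tehran → 9:10 AM UTC.
Add 8 hours and 56 minutes leg 3 → 6:06 PM UTC.
Miami is UTC−4:00, so local arrival = 6:06 PM − 4:00 = 2:06 PM on Jun 25.

2:06 PM on June 25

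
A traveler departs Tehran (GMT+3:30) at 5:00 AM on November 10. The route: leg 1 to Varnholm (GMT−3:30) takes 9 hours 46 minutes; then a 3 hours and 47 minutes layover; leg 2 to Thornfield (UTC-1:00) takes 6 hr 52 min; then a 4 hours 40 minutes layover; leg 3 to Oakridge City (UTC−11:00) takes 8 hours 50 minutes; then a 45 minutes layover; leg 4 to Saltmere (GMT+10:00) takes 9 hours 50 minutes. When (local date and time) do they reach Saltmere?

8:00 AM on November 12

Convert departure to UTC: 5:00 AM − 3:30 = 1:30 AM UTC on Nov 10.
Add 9 hours 46 minutes leg 1 → 11:16 AM UTC.
Add 3 hours 47 minutes layover in Varnholm → 3:03 PM UTC.
Add 6 hours and 52 minutes leg 2 → 9:55 PM UTC.
Add 4 hours and 40 minutes layover in Thornfield → 2:35 AM UTC (Nov 11).
Add 8 hours 50 minutes leg 3 → 11:25 AM UTC.
Add 45 minutes layover in Oakridge City → 12:10 PM UTC.
Add 9 hours and 50 minutes leg 4 → 10:00 PM UTC.
Saltmere is UTC+10:00, so local arrival = 10:00 PM + 10:00 = 8:00 AM on Nov 12.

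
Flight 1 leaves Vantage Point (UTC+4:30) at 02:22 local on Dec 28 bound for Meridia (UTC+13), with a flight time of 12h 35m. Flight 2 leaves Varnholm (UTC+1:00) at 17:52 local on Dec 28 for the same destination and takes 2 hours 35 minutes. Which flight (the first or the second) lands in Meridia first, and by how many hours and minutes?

the first, by 9 hours

Flight 1 in UTC: 02:22 − 4:30 = 21:52 on Dec 27.
+12 hours and 35 minutes → arrive 10:27 UTC on Dec 28.
Flight 2 in UTC: 17:52 − 1:00 = 16:52 on Dec 28.
+2 hours 35 minutes → arrive 19:27 UTC on Dec 28.
Flight 1 lands earlier by 9 hours.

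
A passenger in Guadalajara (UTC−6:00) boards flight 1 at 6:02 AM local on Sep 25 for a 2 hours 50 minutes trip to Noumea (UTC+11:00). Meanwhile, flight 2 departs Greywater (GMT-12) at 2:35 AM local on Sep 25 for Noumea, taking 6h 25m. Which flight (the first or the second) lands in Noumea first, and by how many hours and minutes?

the first, by 6 hours 8 minutes

Flight 1 in UTC: 6:02 AM + 6:00 = 12:02 PM on Sep 25.
+2 hours and 50 minutes → arrive 2:52 PM UTC on Sep 25.
Flight 2 in UTC: 2:35 AM + 12:00 = 2:35 PM on Sep 25.
+6 hours 25 minutes → arrive 9:00 PM UTC on Sep 25.
Flight 1 lands earlier by 6 hours 8 minutes.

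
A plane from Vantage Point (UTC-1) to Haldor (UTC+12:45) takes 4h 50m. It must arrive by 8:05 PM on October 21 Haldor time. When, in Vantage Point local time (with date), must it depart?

Target arrival in UTC: 8:05 PM − 12:45 = 7:20 AM on Oct 21.
Subtract 4 hours and 50 minutes → departure 2:30 AM UTC on Oct 21.
Vantage Point is UTC−1:00: 2:30 AM − 1:00 = 1:30 AM on Oct 21.

1:30 AM on October 21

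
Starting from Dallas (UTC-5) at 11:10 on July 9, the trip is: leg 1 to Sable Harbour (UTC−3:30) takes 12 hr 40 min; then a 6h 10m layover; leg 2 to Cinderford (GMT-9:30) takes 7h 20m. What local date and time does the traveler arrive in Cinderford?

08:50 on July 10

Convert departure to UTC: 11:10 + 5:00 = 16:10 UTC on Jul 9.
Add 12 hours and 40 minutes leg 1 → 04:50 UTC (Jul 10).
Add 6 hours 10 minutes layover in Sable Harbour → 11:00 UTC.
Add 7 hours 20 minutes leg 2 → 18:20 UTC.
Cinderford is UTC−9:30, so local arrival = 18:20 − 9:30 = 08:50 on Jul 10.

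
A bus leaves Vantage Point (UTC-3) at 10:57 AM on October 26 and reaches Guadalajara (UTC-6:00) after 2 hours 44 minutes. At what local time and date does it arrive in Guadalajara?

Convert departure to UTC: 10:57 AM + 3:00 = 1:57 PM UTC on Oct 26.
Add 2 hours and 44 minutes travel time → 4:41 PM UTC.
Guadalajara is UTC−6:00, so local arrival = 4:41 PM − 6:00 = 10:41 AM on Oct 26.

10:41 AM on October 26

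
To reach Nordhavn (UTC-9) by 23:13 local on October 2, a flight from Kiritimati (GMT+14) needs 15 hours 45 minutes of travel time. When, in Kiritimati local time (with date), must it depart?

Target arrival in UTC: 23:13 + 9:00 = 08:13 on Oct 3.
Subtract 15 hours 45 minutes → departure 16:28 UTC on Oct 2.
Kiritimati is UTC+14:00: 16:28 + 14:00 = 06:28 on Oct 3.

06:28 on Oct 3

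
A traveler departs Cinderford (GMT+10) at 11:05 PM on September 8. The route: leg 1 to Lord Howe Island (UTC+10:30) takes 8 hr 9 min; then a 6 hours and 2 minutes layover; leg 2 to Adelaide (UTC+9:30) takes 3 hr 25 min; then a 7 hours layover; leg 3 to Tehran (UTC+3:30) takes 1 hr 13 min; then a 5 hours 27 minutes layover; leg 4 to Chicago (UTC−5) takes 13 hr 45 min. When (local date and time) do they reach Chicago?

5:06 AM on Sep 10

Convert departure to UTC: 11:05 PM − 10:00 = 1:05 PM UTC on Sep 8.
Add 8 hours 9 minutes leg 1 → 9:14 PM UTC.
Add 6 hours 2 minutes layover in Lord Howe Island → 3:16 AM UTC (Sep 9).
Add 3 hours 25 minutes leg 2 → 6:41 AM UTC.
Add 7 hours layover in Adelaide → 1:41 PM UTC.
Add 1 hour 13 minutes leg 3 → 2:54 PM UTC.
Add 5 hours and 27 minutes layover in Tehran → 8:21 PM UTC.
Add 13 hours 45 minutes leg 4 → 10:06 AM UTC (Sep 10).
Chicago is UTC−5:00, so local arrival = 10:06 AM − 5:00 = 5:06 AM on Sep 10.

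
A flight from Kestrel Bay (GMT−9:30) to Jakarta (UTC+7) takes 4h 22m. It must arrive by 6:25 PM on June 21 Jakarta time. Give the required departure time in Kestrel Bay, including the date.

9:33 PM on Jun 20

Target arrival in UTC: 6:25 PM − 7:00 = 11:25 AM on Jun 21.
Subtract 4 hours and 22 minutes → departure 7:03 AM UTC on Jun 21.
Kestrel Bay is UTC−9:30: 7:03 AM − 9:30 = 9:33 PM on Jun 20.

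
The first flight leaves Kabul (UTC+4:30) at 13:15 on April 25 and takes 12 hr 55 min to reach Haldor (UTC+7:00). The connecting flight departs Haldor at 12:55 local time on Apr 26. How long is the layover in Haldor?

8 hours 15 minutes

Convert departure to UTC: 13:15 − 4:30 = 08:45 UTC on Apr 25.
Add 12 hours and 55 minutes flight time → 21:40 UTC.
Haldor is UTC+7:00, so local arrival = 21:40 + 7:00 = 04:40 on Apr 26.
Layover = 12:55 − 04:40 = 8 hours 15 minutes.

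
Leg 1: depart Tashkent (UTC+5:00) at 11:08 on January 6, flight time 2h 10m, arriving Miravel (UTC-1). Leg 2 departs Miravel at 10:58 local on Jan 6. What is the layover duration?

3 hours 40 minutes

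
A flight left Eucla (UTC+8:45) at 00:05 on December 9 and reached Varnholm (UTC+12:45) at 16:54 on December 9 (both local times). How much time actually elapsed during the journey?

12 hours 49 minutes

Varnholm is 4:00 ahead of Eucla.
Clock-face elapsed time (ignoring zones) is 16 hours 49 minutes.
Actual elapsed = 16 hours 49 minutes − 4:00 = 12 hours 49 minutes.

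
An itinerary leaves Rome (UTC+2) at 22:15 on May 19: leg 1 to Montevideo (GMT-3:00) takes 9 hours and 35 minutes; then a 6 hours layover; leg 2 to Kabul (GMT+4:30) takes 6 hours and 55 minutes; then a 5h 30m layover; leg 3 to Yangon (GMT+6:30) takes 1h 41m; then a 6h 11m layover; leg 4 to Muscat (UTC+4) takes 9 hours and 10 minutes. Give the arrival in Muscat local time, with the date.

21:17 on May 21

Convert departure to UTC: 22:15 − 2:00 = 20:15 UTC on May 19.
Add 9 hours and 35 minutes leg 1 → 05:50 UTC (May 20).
Add 6 hours layover in Montevideo → 11:50 UTC.
Add 6 hours and 55 minutes leg 2 → 18:45 UTC.
Add 5 hours 30 minutes layover in Kabul → 00:15 UTC (May 21).
Add 1 hour and 41 minutes leg 3 → 01:56 UTC.
Add 6 hours and 11 minutes layover in Yangon → 08:07 UTC.
Add 9 hours and 10 minutes leg 4 → 17:17 UTC.
Muscat is UTC+4:00, so local arrival = 17:17 + 4:00 = 21:17 on May 21.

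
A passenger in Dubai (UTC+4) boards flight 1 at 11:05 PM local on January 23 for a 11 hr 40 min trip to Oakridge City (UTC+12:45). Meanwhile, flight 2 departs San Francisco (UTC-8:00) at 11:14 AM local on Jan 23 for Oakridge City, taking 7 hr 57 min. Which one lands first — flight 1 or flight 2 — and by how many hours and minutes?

the second, by 3 hours 34 minutes

Flight 1 in UTC: 11:05 PM − 4:00 = 7:05 PM on Jan 23.
+11 hours 40 minutes → arrive 6:45 AM UTC on Jan 24.
Flight 2 in UTC: 11:14 AM + 8:00 = 7:14 PM on Jan 23.
+7 hours and 57 minutes → arrive 3:11 AM UTC on Jan 24.
Flight 2 lands earlier by 3 hours 34 minutes.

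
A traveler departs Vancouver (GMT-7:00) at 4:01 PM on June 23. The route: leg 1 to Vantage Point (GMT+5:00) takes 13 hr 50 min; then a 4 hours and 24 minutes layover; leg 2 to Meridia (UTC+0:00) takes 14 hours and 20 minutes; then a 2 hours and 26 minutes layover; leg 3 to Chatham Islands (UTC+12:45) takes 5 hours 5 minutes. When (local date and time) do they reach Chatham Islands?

Convert departure to UTC: 4:01 PM + 7:00 = 11:01 PM UTC on Jun 23.
Add 13 hours and 50 minutes leg 1 → 12:51 PM UTC (Jun 24).
Add 4 hours 24 minutes layover in Vantage Point → 5:15 PM UTC.
Add 14 hours 20 minutes leg 2 → 7:35 AM UTC (Jun 25).
Add 2 hours and 26 minutes layover in Meridia → 10:01 AM UTC.
Add 5 hours and 5 minutes leg 3 → 3:06 PM UTC.
Chatham Islands is UTC+12:45, so local arrival = 3:06 PM + 12:45 = 3:51 AM on Jun 26.

3:51 AM on June 26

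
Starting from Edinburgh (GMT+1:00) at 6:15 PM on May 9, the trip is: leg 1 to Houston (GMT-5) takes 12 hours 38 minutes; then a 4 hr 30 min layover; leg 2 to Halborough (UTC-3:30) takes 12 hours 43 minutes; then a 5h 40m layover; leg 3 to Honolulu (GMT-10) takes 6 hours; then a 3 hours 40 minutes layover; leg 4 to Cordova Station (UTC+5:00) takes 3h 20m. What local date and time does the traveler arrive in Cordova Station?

10:46 PM on May 11

Convert departure to UTC: 6:15 PM − 1:00 = 5:15 PM UTC on May 9.
Add 12 hours and 38 minutes leg 1 → 5:53 AM UTC (May 10).
Add 4 hours and 30 minutes layover in Houston → 10:23 AM UTC.
Add 12 hours and 43 minutes leg 2 → 11:06 PM UTC.
Add 5 hours and 40 minutes layover in Halborough → 4:46 AM UTC (May 11).
Add 6 hours leg 3 → 10:46 AM UTC.
Add 3 hours and 40 minutes layover in Honolulu → 2:26 PM UTC.
Add 3 hours and 20 minutes leg 4 → 5:46 PM UTC.
Cordova Station is UTC+5:00, so local arrival = 5:46 PM + 5:00 = 10:46 PM on May 11.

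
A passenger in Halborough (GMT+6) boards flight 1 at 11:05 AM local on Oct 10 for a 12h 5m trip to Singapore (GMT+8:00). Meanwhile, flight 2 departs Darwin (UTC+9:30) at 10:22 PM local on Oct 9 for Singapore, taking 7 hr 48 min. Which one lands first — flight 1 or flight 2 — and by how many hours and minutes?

Flight 1 in UTC: 11:05 AM − 6:00 = 5:05 AM on Oct 10.
+12 hours and 5 minutes → arrive 5:10 PM UTC on Oct 10.
Flight 2 in UTC: 10:22 PM − 9:30 = 12:52 PM on Oct 9.
+7 hours and 48 minutes → arrive 8:40 PM UTC on Oct 9.
Flight 2 lands earlier by 20 hours 30 minutes.

the second, by 20 hours 30 minutes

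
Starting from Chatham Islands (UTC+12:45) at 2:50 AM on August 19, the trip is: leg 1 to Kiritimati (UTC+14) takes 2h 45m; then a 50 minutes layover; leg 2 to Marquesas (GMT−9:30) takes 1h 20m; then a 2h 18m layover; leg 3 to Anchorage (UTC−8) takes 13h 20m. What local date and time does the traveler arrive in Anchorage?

2:38 AM on Aug 19

Convert departure to UTC: 2:50 AM − 12:45 = 2:05 PM UTC on Aug 18.
Add 2 hours 45 minutes leg 1 → 4:50 PM UTC.
Add 50 minutes layover in Kiritimati → 5:40 PM UTC.
Add 1 hour 20 minutes leg 2 → 7:00 PM UTC.
Add 2 hours 18 minutes layover in Marquesas → 9:18 PM UTC.
Add 13 hours and 20 minutes leg 3 → 10:38 AM UTC (Aug 19).
Anchorage is UTC−8:00, so local arrival = 10:38 AM − 8:00 = 2:38 AM on Aug 19.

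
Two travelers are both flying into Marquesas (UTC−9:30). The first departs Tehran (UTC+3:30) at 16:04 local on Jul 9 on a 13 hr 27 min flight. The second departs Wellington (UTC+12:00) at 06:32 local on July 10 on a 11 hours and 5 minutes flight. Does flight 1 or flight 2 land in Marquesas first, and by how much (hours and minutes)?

Flight 1 in UTC: 16:04 − 3:30 = 12:34 on Jul 9.
+13 hours and 27 minutes → arrive 02:01 UTC on Jul 10.
Flight 2 in UTC: 06:32 − 12:00 = 18:32 on Jul 9.
+11 hours 5 minutes → arrive 05:37 UTC on Jul 10.
Flight 1 lands earlier by 3 hours 36 minutes.

the first, by 3 hours 36 minutes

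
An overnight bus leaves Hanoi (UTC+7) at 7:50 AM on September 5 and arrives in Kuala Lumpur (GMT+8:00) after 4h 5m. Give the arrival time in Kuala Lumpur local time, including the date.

12:55 PM on September 5

Kuala Lumpur is 1:00 ahead of Hanoi.
After 4 hours 5 minutes it is 11:55 AM in Hanoi.
Shift by the zone difference: 11:55 AM + 1:00 = 12:55 PM on Sep 5 in Kuala Lumpur.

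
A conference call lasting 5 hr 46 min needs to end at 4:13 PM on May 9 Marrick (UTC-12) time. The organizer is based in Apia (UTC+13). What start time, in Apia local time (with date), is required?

11:27 AM on May 10

Target end time in UTC: 4:13 PM + 12:00 = 4:13 AM on May 10.
Subtract 5 hours 46 minutes → start 10:27 PM UTC on May 9.
Apia is UTC+13:00: 10:27 PM + 13:00 = 11:27 AM on May 10.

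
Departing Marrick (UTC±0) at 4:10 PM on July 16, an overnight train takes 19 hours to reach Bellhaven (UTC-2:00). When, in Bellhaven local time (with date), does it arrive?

9:10 AM on Jul 17

Marrick is at UTC+0, so departure is already 4:10 PM UTC on Jul 16.
Add 19 hours travel time → 11:10 AM UTC (Jul 17).
Bellhaven is UTC−2:00, so local arrival = 11:10 AM − 2:00 = 9:10 AM on Jul 17.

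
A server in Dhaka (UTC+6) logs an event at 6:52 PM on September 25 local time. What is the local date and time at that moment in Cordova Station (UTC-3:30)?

Cordova Station is 9:30 behind Dhaka.
Shift by the zone difference: 6:52 PM − 9:30 = 9:22 AM on Sep 25 in Cordova Station.

9:22 AM on Sep 25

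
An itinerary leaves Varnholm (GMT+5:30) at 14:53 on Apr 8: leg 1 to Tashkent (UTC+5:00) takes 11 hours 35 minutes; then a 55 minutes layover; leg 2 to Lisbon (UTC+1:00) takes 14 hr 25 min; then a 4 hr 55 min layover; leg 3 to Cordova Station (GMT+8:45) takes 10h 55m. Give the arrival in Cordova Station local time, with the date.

Convert departure to UTC: 14:53 − 5:30 = 09:23 UTC on Apr 8.
Add 11 hours 35 minutes leg 1 → 20:58 UTC.
Add 55 minutes layover in Tashkent → 21:53 UTC.
Add 14 hours 25 minutes leg 2 → 12:18 UTC (Apr 9).
Add 4 hours and 55 minutes layover in Lisbon → 17:13 UTC.
Add 10 hours and 55 minutes leg 3 → 04:08 UTC (Apr 10).
Cordova Station is UTC+8:45, so local arrival = 04:08 + 8:45 = 12:53 on Apr 10.

12:53 on April 10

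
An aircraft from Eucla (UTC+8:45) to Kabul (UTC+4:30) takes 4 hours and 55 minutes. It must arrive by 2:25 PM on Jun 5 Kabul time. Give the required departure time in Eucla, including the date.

Target arrival in UTC: 2:25 PM − 4:30 = 9:55 AM on Jun 5.
Subtract 4 hours 55 minutes → departure 5:00 AM UTC on Jun 5.
Eucla is UTC+8:45: 5:00 AM + 8:45 = 1:45 PM on Jun 5.

1:45 PM on Jun 5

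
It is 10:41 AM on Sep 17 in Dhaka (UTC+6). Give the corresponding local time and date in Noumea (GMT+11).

3:41 PM on September 17

In UTC: 10:41 AM − 6:00 = 4:41 AM on Sep 17.
Noumea is UTC+11:00: 4:41 AM + 11:00 = 3:41 PM on Sep 17.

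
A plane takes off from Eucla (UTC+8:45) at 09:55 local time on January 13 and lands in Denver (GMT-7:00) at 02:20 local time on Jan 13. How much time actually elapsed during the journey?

8 hours 10 minutes

Denver is 15:45 behind Eucla.
Clock-face elapsed time (ignoring zones) is −7 hours 35 minutes.
Actual elapsed = −7 hours 35 minutes + 15:45 = 8 hours 10 minutes.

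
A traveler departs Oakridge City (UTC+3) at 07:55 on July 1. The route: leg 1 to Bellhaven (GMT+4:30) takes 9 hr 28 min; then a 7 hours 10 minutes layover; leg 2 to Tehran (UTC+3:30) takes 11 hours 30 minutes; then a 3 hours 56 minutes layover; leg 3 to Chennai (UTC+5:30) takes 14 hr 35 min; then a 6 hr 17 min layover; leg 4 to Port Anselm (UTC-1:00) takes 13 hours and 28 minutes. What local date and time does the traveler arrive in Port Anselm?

Convert departure to UTC: 07:55 − 3:00 = 04:55 UTC on Jul 1.
Add 9 hours and 28 minutes leg 1 → 14:23 UTC.
Add 7 hours 10 minutes layover in Bellhaven → 21:33 UTC.
Add 11 hours 30 minutes leg 2 → 09:03 UTC (Jul 2).
Add 3 hours and 56 minutes layover in Tehran → 12:59 UTC.
Add 14 hours 35 minutes leg 3 → 03:34 UTC (Jul 3).
Add 6 hours 17 minutes layover in Chennai → 09:51 UTC.
Add 13 hours and 28 minutes leg 4 → 23:19 UTC.
Port Anselm is UTC−1:00, so local arrival = 23:19 − 1:00 = 22:19 on Jul 3.

22:19 on July 3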